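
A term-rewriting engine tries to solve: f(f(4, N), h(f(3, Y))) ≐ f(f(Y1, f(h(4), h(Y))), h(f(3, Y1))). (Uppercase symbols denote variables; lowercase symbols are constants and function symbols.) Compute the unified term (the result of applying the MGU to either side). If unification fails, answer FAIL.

f(f(4, f(h(4), h(4))), h(f(3, 4)))

Decompose f/2: f(4, N) ≐ f(Y1, f(h(4), h(Y))),  h(f(3, Y)) ≐ h(f(3, Y1)).
Decompose f/2: 4 ≐ Y1,  N ≐ f(h(4), h(Y)).
Bind Y1 := 4; substituting into the one remaining equation that mentions Y1 gives: h(f(3, Y)) ≐ h(f(3, 4)).
Bind N := f(h(4), h(Y)); no other remaining equation mentions N.
Decompose h/1: f(3, Y) ≐ f(3, 4).
Decompose f/2: 3 ≐ 3,  Y ≐ 4.
Delete trivial equation 3 ≐ 3.
Bind Y := 4. Substituting into the earlier binding gives N := f(h(4), h(4)).
Applying the MGU to either side gives f(f(4, f(h(4), h(4))), h(f(3, 4))).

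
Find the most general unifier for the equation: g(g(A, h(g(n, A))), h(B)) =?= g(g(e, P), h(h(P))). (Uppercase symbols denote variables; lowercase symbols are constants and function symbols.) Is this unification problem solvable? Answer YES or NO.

YES

Decompose g/2: g(A, h(g(n, A))) =?= g(e, P),  h(B) =?= h(h(P)).
Decompose g/2: A =?= e,  h(g(n, A)) =?= P.
Bind A := e; substituting into the one remaining equation that mentions A gives: h(g(n, e)) =?= P.
Bind P := h(g(n, e)); substituting into the remaining equation gives: h(B) =?= h(h(h(g(n, e)))).
Decompose h/1: B =?= h(h(g(n, e))).
Bind B := h(h(g(n, e))).
No equations remain and no clash or occurs-check failure arose, so a unifier exists.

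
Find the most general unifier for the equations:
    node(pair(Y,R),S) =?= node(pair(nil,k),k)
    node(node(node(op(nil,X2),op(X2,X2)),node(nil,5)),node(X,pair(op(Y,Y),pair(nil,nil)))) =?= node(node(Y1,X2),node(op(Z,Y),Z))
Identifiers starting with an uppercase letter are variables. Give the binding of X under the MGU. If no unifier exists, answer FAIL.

op(pair(op(nil,nil),pair(nil,nil)),nil)

Decompose node/2: pair(Y,R) =?= pair(nil,k),  S =?= k.
Decompose pair/2: Y =?= nil,  R =?= k.
Bind Y := nil; substituting into the one remaining equation that mentions Y gives: node(node(node(op(nil,X2),op(X2,X2)),node(nil,5)),node(X,pair(op(nil,nil),pair(nil,nil)))) =?= node(node(Y1,X2),node(op(Z,nil),Z)).
Bind R := k; no other remaining equation mentions R.
Bind S := k; no other remaining equation mentions S.
Decompose node/2: node(node(op(nil,X2),op(X2,X2)),node(nil,5)) =?= node(Y1,X2),  node(X,pair(op(nil,nil),pair(nil,nil))) =?= node(op(Z,nil),Z).
Decompose node/2: node(op(nil,X2),op(X2,X2)) =?= Y1,  node(nil,5) =?= X2.
Bind Y1 := node(op(nil,X2),op(X2,X2)); no other remaining equation mentions Y1.
Bind X2 := node(nil,5); no other remaining equation mentions X2. Substituting into the earlier binding gives Y1 := node(op(nil,node(nil,5)),op(node(nil,5),node(nil,5))).
Decompose node/2: X =?= op(Z,nil),  pair(op(nil,nil),pair(nil,nil)) =?= Z.
Bind X := op(Z,nil); no other remaining equation mentions X.
Bind Z := pair(op(nil,nil),pair(nil,nil)). Substituting into the earlier binding gives X := op(pair(op(nil,nil),pair(nil,nil)),nil).
MGU = { Y -> nil, R -> k, S -> k, Y1 -> node(op(nil,node(nil,5)),op(node(nil,5),node(nil,5))), X2 -> node(nil,5), X -> op(pair(op(nil,nil),pair(nil,nil)),nil), Z -> pair(op(nil,nil),pair(nil,nil)) }, so X -> op(pair(op(nil,nil),pair(nil,nil)),nil).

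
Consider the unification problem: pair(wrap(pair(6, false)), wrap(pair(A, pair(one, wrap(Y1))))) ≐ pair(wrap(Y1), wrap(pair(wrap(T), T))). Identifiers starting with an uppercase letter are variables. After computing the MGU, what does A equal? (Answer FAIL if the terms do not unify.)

Decompose pair/2: wrap(pair(6, false)) ≐ wrap(Y1),  wrap(pair(A, pair(one, wrap(Y1)))) ≐ wrap(pair(wrap(T), T)).
Decompose wrap/1: pair(6, false) ≐ Y1.
Bind Y1 := pair(6, false); substituting into the remaining equation gives: wrap(pair(A, pair(one, wrap(pair(6, false))))) ≐ wrap(pair(wrap(T), T)).
Decompose wrap/1: pair(A, pair(one, wrap(pair(6, false)))) ≐ pair(wrap(T), T).
Decompose pair/2: A ≐ wrap(T),  pair(one, wrap(pair(6, false))) ≐ T.
Bind A := wrap(T); no other remaining equation mentions A.
Bind T := pair(one, wrap(pair(6, false))). Substituting into the earlier binding gives A := wrap(pair(one, wrap(pair(6, false)))).
MGU = { Y1 := pair(6, false), A := wrap(pair(one, wrap(pair(6, false)))), T := pair(one, wrap(pair(6, false))) }, so A := wrap(pair(one, wrap(pair(6, false)))).

wrap(pair(one, wrap(pair(6, false))))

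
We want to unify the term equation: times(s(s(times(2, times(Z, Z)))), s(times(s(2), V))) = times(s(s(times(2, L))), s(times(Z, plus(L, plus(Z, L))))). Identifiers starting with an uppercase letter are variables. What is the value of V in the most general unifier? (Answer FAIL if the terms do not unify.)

plus(times(s(2), s(2)), plus(s(2), times(s(2), s(2))))

Decompose times/2: s(s(times(2, times(Z, Z)))) = s(s(times(2, L))),  s(times(s(2), V)) = s(times(Z, plus(L, plus(Z, L)))).
Decompose s/1: s(times(2, times(Z, Z))) = s(times(2, L)).
Decompose s/1: times(2, times(Z, Z)) = times(2, L).
Decompose times/2: 2 = 2,  times(Z, Z) = L.
Delete trivial equation 2 = 2.
Bind L := times(Z, Z); substituting into the remaining equation gives: s(times(s(2), V)) = s(times(Z, plus(times(Z, Z), plus(Z, times(Z, Z))))).
Decompose s/1: times(s(2), V) = times(Z, plus(times(Z, Z), plus(Z, times(Z, Z)))).
Decompose times/2: s(2) = Z,  V = plus(times(Z, Z), plus(Z, times(Z, Z))).
Bind Z := s(2); substituting into the remaining equation gives: V = plus(times(s(2), s(2)), plus(s(2), times(s(2), s(2)))). Substituting into the earlier binding gives L := times(s(2), s(2)).
Bind V := plus(times(s(2), s(2)), plus(s(2), times(s(2), s(2)))).
MGU = { L -> times(s(2), s(2)), Z -> s(2), V -> plus(times(s(2), s(2)), plus(s(2), times(s(2), s(2)))) }, so V -> plus(times(s(2), s(2)), plus(s(2), times(s(2), s(2)))).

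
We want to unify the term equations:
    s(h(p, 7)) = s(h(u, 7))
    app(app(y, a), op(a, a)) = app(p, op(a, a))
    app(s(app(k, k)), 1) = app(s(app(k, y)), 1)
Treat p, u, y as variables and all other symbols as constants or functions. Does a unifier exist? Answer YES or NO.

Decompose s/1: h(p, 7) = h(u, 7).
Decompose h/2: p = u,  7 = 7.
Bind p := u; substituting into the one remaining equation that mentions p gives: app(app(y, a), op(a, a)) = app(u, op(a, a)).
Delete trivial equation 7 = 7.
Decompose app/2: app(y, a) = u,  op(a, a) = op(a, a).
Bind u := app(y, a); no other remaining equation mentions u. Substituting into the earlier binding gives p := app(y, a).
Delete trivial equation op(a, a) = op(a, a).
Decompose app/2: s(app(k, k)) = s(app(k, y)),  1 = 1.
Decompose s/1: app(k, k) = app(k, y).
Decompose app/2: k = k,  k = y.
Delete trivial equation k = k.
Bind y := k; no other remaining equation mentions y. Substituting into the earlier bindings gives p := app(k, a), u := app(k, a).
Delete trivial equation 1 = 1.
No equations remain and no clash or occurs-check failure arose, so a unifier exists.

YES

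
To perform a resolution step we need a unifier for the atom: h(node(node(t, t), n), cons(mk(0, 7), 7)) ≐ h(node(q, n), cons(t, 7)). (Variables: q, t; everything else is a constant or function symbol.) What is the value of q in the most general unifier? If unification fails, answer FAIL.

Decompose h/2: node(node(t, t), n) ≐ node(q, n),  cons(mk(0, 7), 7) ≐ cons(t, 7).
Decompose node/2: node(t, t) ≐ q,  n ≐ n.
Bind q := node(t, t); no other remaining equation mentions q.
Delete trivial equation n ≐ n.
Decompose cons/2: mk(0, 7) ≐ t,  7 ≐ 7.
Bind t := mk(0, 7); no other remaining equation mentions t. Substituting into the earlier binding gives q := node(mk(0, 7), mk(0, 7)).
Delete trivial equation 7 ≐ 7.
MGU = { q -> node(mk(0, 7), mk(0, 7)), t -> mk(0, 7) }, so q -> node(mk(0, 7), mk(0, 7)).

node(mk(0, 7), mk(0, 7))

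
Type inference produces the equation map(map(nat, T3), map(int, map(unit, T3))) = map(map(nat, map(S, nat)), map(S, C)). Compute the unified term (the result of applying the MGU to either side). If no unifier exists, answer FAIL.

map(map(nat, map(int, nat)), map(int, map(unit, map(int, nat))))

Decompose map/2: map(nat, T3) = map(nat, map(S, nat)),  map(int, map(unit, T3)) = map(S, C).
Decompose map/2: nat = nat,  T3 = map(S, nat).
Delete trivial equation nat = nat.
Bind T3 := map(S, nat); substituting into the remaining equation gives: map(int, map(unit, map(S, nat))) = map(S, C).
Decompose map/2: int = S,  map(unit, map(S, nat)) = C.
Bind S := int; substituting into the remaining equation gives: map(unit, map(int, nat)) = C. Substituting into the earlier binding gives T3 := map(int, nat).
Bind C := map(unit, map(int, nat)).
Applying the MGU to either side gives map(map(nat, map(int, nat)), map(int, map(unit, map(int, nat)))).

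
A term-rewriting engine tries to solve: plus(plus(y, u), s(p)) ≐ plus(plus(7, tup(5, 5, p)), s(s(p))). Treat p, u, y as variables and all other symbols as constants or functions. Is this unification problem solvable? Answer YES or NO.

NO

Decompose plus/2: plus(y, u) ≐ plus(7, tup(5, 5, p)),  s(p) ≐ s(s(p)).
Decompose plus/2: y ≐ 7,  u ≐ tup(5, 5, p).
Bind y := 7; no other remaining equation mentions y.
Bind u := tup(5, 5, p); no other remaining equation mentions u.
Decompose s/1: p ≐ s(p).
Occurs check fails: p occurs in s(p); the equation p ≐ s(p) has no finite solution.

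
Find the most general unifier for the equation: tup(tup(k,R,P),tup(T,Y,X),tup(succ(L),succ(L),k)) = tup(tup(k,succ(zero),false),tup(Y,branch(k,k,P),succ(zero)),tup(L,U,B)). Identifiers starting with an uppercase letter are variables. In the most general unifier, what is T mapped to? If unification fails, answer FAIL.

FAIL

Decompose tup/3: tup(k,R,P) = tup(k,succ(zero),false),  tup(T,Y,X) = tup(Y,branch(k,k,P),succ(zero)),  tup(succ(L),succ(L),k) = tup(L,U,B).
Decompose tup/3: k = k,  R = succ(zero),  P = false.
Delete trivial equation k = k.
Bind R := succ(zero); no other remaining equation mentions R.
Bind P := false; substituting into the one remaining equation that mentions P gives: tup(T,Y,X) = tup(Y,branch(k,k,false),succ(zero)).
Decompose tup/3: T = Y,  Y = branch(k,k,false),  X = succ(zero).
Bind T := Y; no other remaining equation mentions T.
Bind Y := branch(k,k,false); no other remaining equation mentions Y. Substituting into the earlier binding gives T := branch(k,k,false).
Bind X := succ(zero); no other remaining equation mentions X.
Decompose tup/3: succ(L) = L,  succ(L) = U,  k = B.
Occurs check fails: L occurs in succ(L); the equation L = succ(L) has no finite solution.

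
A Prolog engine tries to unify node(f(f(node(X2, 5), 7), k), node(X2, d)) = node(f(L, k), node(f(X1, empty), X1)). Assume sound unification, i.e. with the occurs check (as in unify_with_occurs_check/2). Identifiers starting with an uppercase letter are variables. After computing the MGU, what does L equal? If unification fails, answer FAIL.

f(node(f(d, empty), 5), 7)

Decompose node/2: f(f(node(X2, 5), 7), k) = f(L, k),  node(X2, d) = node(f(X1, empty), X1).
Decompose f/2: f(node(X2, 5), 7) = L,  k = k.
Bind L := f(node(X2, 5), 7); no other remaining equation mentions L.
Delete trivial equation k = k.
Decompose node/2: X2 = f(X1, empty),  d = X1.
Bind X2 := f(X1, empty); no other remaining equation mentions X2. Substituting into the earlier binding gives L := f(node(f(X1, empty), 5), 7).
Bind X1 := d. Substituting into the earlier bindings gives L := f(node(f(d, empty), 5), 7), X2 := f(d, empty).
MGU = { L ↦ f(node(f(d, empty), 5), 7), X2 ↦ f(d, empty), X1 ↦ d }, so L ↦ f(node(f(d, empty), 5), 7).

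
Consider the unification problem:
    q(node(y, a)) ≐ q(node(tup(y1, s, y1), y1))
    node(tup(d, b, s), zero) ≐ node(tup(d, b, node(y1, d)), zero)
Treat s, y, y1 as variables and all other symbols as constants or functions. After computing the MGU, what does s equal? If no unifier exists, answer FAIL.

Decompose q/1: node(y, a) ≐ node(tup(y1, s, y1), y1).
Decompose node/2: y ≐ tup(y1, s, y1),  a ≐ y1.
Bind y := tup(y1, s, y1); no other remaining equation mentions y.
Bind y1 := a; substituting into the remaining equation gives: node(tup(d, b, s), zero) ≐ node(tup(d, b, node(a, d)), zero). Substituting into the earlier binding gives y := tup(a, s, a).
Decompose node/2: tup(d, b, s) ≐ tup(d, b, node(a, d)),  zero ≐ zero.
Decompose tup/3: d ≐ d,  b ≐ b,  s ≐ node(a, d).
Delete trivial equation d ≐ d.
Delete trivial equation b ≐ b.
Bind s := node(a, d); no other remaining equation mentions s. Substituting into the earlier binding gives y := tup(a, node(a, d), a).
Delete trivial equation zero ≐ zero.
MGU = { y -> tup(a, node(a, d), a), y1 -> a, s -> node(a, d) }, so s -> node(a, d).

node(a, d)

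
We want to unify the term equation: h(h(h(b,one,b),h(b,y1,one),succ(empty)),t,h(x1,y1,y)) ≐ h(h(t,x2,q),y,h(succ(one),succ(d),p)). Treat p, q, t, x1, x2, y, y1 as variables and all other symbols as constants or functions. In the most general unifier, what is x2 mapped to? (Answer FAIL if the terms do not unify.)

h(b,succ(d),one)

Decompose h/3: h(h(b,one,b),h(b,y1,one),succ(empty)) ≐ h(t,x2,q),  t ≐ y,  h(x1,y1,y) ≐ h(succ(one),succ(d),p).
Decompose h/3: h(b,one,b) ≐ t,  h(b,y1,one) ≐ x2,  succ(empty) ≐ q.
Bind t := h(b,one,b); substituting into the one remaining equation that mentions t gives: h(b,one,b) ≐ y.
Bind x2 := h(b,y1,one); no other remaining equation mentions x2.
Bind q := succ(empty); no other remaining equation mentions q.
Bind y := h(b,one,b); substituting into the remaining equation gives: h(x1,y1,h(b,one,b)) ≐ h(succ(one),succ(d),p).
Decompose h/3: x1 ≐ succ(one),  y1 ≐ succ(d),  h(b,one,b) ≐ p.
Bind x1 := succ(one); no other remaining equation mentions x1.
Bind y1 := succ(d); no other remaining equation mentions y1. Substituting into the earlier binding gives x2 := h(b,succ(d),one).
Bind p := h(b,one,b).
MGU = { t := h(b,one,b), x2 := h(b,succ(d),one), q := succ(empty), y := h(b,one,b), x1 := succ(one), y1 := succ(d), p := h(b,one,b) }, so x2 := h(b,succ(d),one).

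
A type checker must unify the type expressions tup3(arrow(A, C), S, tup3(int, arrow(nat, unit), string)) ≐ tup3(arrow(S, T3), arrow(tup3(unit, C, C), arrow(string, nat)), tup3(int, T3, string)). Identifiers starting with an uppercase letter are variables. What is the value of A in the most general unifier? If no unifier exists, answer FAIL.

arrow(tup3(unit, arrow(nat, unit), arrow(nat, unit)), arrow(string, nat))

Decompose tup3/3: arrow(A, C) ≐ arrow(S, T3),  S ≐ arrow(tup3(unit, C, C), arrow(string, nat)),  tup3(int, arrow(nat, unit), string) ≐ tup3(int, T3, string).
Decompose arrow/2: A ≐ S,  C ≐ T3.
Bind A := S; no other remaining equation mentions A.
Bind C := T3; substituting into the one remaining equation that mentions C gives: S ≐ arrow(tup3(unit, T3, T3), arrow(string, nat)).
Bind S := arrow(tup3(unit, T3, T3), arrow(string, nat)); no other remaining equation mentions S. Substituting into the earlier binding gives A := arrow(tup3(unit, T3, T3), arrow(string, nat)).
Decompose tup3/3: int ≐ int,  arrow(nat, unit) ≐ T3,  string ≐ string.
Delete trivial equation int ≐ int.
Bind T3 := arrow(nat, unit); no other remaining equation mentions T3. Substituting into the earlier bindings gives A := arrow(tup3(unit, arrow(nat, unit), arrow(nat, unit)), arrow(string, nat)), C := arrow(nat, unit), S := arrow(tup3(unit, arrow(nat, unit), arrow(nat, unit)), arrow(string, nat)).
Delete trivial equation string ≐ string.
MGU = { A -> arrow(tup3(unit, arrow(nat, unit), arrow(nat, unit)), arrow(string, nat)), C -> arrow(nat, unit), S -> arrow(tup3(unit, arrow(nat, unit), arrow(nat, unit)), arrow(string, nat)), T3 -> arrow(nat, unit) }, so A -> arrow(tup3(unit, arrow(nat, unit), arrow(nat, unit)), arrow(string, nat)).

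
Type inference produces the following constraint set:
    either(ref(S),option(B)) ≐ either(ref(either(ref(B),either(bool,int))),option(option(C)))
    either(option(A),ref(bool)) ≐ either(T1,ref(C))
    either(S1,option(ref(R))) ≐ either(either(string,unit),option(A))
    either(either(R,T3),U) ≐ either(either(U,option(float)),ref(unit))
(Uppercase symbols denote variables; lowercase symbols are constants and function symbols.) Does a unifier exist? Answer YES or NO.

YES

Decompose either/2: ref(S) ≐ ref(either(ref(B),either(bool,int))),  option(B) ≐ option(option(C)).
Decompose ref/1: S ≐ either(ref(B),either(bool,int)).
Bind S := either(ref(B),either(bool,int)); no other remaining equation mentions S.
Decompose option/1: B ≐ option(C).
Bind B := option(C); no other remaining equation mentions B. Substituting into the earlier binding gives S := either(ref(option(C)),either(bool,int)).
Decompose either/2: option(A) ≐ T1,  ref(bool) ≐ ref(C).
Bind T1 := option(A); no other remaining equation mentions T1.
Decompose ref/1: bool ≐ C.
Bind C := bool; no other remaining equation mentions C. Substituting into the earlier bindings gives S := either(ref(option(bool)),either(bool,int)), B := option(bool).
Decompose either/2: S1 ≐ either(string,unit),  option(ref(R)) ≐ option(A).
Bind S1 := either(string,unit); no other remaining equation mentions S1.
Decompose option/1: ref(R) ≐ A.
Bind A := ref(R); no other remaining equation mentions A. Substituting into the earlier binding gives T1 := option(ref(R)).
Decompose either/2: either(R,T3) ≐ either(U,option(float)),  U ≐ ref(unit).
Decompose either/2: R ≐ U,  T3 ≐ option(float).
Bind R := U; no other remaining equation mentions R. Substituting into the earlier bindings gives T1 := option(ref(U)), A := ref(U).
Bind T3 := option(float); no other remaining equation mentions T3.
Bind U := ref(unit). Substituting into the earlier bindings gives T1 := option(ref(ref(unit))), A := ref(ref(unit)), R := ref(unit).
No equations remain and no clash or occurs-check failure arose, so a unifier exists.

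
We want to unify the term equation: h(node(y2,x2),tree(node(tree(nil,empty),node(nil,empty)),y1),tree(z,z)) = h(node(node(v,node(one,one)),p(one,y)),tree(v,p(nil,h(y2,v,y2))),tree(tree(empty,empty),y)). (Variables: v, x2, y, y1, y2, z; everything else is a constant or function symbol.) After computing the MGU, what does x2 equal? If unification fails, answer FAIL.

Decompose h/3: node(y2,x2) = node(node(v,node(one,one)),p(one,y)),  tree(node(tree(nil,empty),node(nil,empty)),y1) = tree(v,p(nil,h(y2,v,y2))),  tree(z,z) = tree(tree(empty,empty),y).
Decompose node/2: y2 = node(v,node(one,one)),  x2 = p(one,y).
Bind y2 := node(v,node(one,one)); substituting into the one remaining equation that mentions y2 gives: tree(node(tree(nil,empty),node(nil,empty)),y1) = tree(v,p(nil,h(node(v,node(one,one)),v,node(v,node(one,one))))).
Bind x2 := p(one,y); no other remaining equation mentions x2.
Decompose tree/2: node(tree(nil,empty),node(nil,empty)) = v,  y1 = p(nil,h(node(v,node(one,one)),v,node(v,node(one,one)))).
Bind v := node(tree(nil,empty),node(nil,empty)); substituting into the one remaining equation that mentions v gives: y1 = p(nil,h(node(node(tree(nil,empty),node(nil,empty)),node(one,one)),node(tree(nil,empty),node(nil,empty)),node(node(tree(nil,empty),node(nil,empty)),node(one,one)))). Substituting into the earlier binding gives y2 := node(node(tree(nil,empty),node(nil,empty)),node(one,one)).
Bind y1 := p(nil,h(node(node(tree(nil,empty),node(nil,empty)),node(one,one)),node(tree(nil,empty),node(nil,empty)),node(node(tree(nil,empty),node(nil,empty)),node(one,one)))); no other remaining equation mentions y1.
Decompose tree/2: z = tree(empty,empty),  z = y.
Bind z := tree(empty,empty); substituting into the remaining equation gives: tree(empty,empty) = y.
Bind y := tree(empty,empty). Substituting into the earlier binding gives x2 := p(one,tree(empty,empty)).
MGU = { y2 -> node(node(tree(nil,empty),node(nil,empty)),node(one,one)), x2 -> p(one,tree(empty,empty)), v -> node(tree(nil,empty),node(nil,empty)), y1 -> p(nil,h(node(node(tree(nil,empty),node(nil,empty)),node(one,one)),node(tree(nil,empty),node(nil,empty)),node(node(tree(nil,empty),node(nil,empty)),node(one,one)))), z -> tree(empty,empty), y -> tree(empty,empty) }, so x2 -> p(one,tree(empty,empty)).

p(one,tree(empty,empty))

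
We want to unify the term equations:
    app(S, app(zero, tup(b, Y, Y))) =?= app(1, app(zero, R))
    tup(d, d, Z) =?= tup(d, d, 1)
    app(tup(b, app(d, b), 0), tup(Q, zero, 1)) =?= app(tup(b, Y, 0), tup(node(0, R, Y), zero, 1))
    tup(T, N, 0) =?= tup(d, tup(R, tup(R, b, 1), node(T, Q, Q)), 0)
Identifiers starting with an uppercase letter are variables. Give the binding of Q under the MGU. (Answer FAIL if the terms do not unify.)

Decompose app/2: S =?= 1,  app(zero, tup(b, Y, Y)) =?= app(zero, R).
Bind S := 1; no other remaining equation mentions S.
Decompose app/2: zero =?= zero,  tup(b, Y, Y) =?= R.
Delete trivial equation zero =?= zero.
Bind R := tup(b, Y, Y); substituting into the 2 remaining equations that mention R gives: app(tup(b, app(d, b), 0), tup(Q, zero, 1)) =?= app(tup(b, Y, 0), tup(node(0, tup(b, Y, Y), Y), zero, 1)),  tup(T, N, 0) =?= tup(d, tup(tup(b, Y, Y), tup(tup(b, Y, Y), b, 1), node(T, Q, Q)), 0).
Decompose tup/3: d =?= d,  d =?= d,  Z =?= 1.
Delete trivial equation d =?= d.
Delete trivial equation d =?= d.
Bind Z := 1; no other remaining equation mentions Z.
Decompose app/2: tup(b, app(d, b), 0) =?= tup(b, Y, 0),  tup(Q, zero, 1) =?= tup(node(0, tup(b, Y, Y), Y), zero, 1).
Decompose tup/3: b =?= b,  app(d, b) =?= Y,  0 =?= 0.
Delete trivial equation b =?= b.
Bind Y := app(d, b); substituting into the 2 remaining equations that mention Y gives: tup(Q, zero, 1) =?= tup(node(0, tup(b, app(d, b), app(d, b)), app(d, b)), zero, 1),  tup(T, N, 0) =?= tup(d, tup(tup(b, app(d, b), app(d, b)), tup(tup(b, app(d, b), app(d, b)), b, 1), node(T, Q, Q)), 0). Substituting into the earlier binding gives R := tup(b, app(d, b), app(d, b)).
Delete trivial equation 0 =?= 0.
Decompose tup/3: Q =?= node(0, tup(b, app(d, b), app(d, b)), app(d, b)),  zero =?= zero,  1 =?= 1.
Bind Q := node(0, tup(b, app(d, b), app(d, b)), app(d, b)); substituting into the one remaining equation that mentions Q gives: tup(T, N, 0) =?= tup(d, tup(tup(b, app(d, b), app(d, b)), tup(tup(b, app(d, b), app(d, b)), b, 1), node(T, node(0, tup(b, app(d, b), app(d, b)), app(d, b)), node(0, tup(b, app(d, b), app(d, b)), app(d, b)))), 0).
Delete trivial equation zero =?= zero.
Delete trivial equation 1 =?= 1.
Decompose tup/3: T =?= d,  N =?= tup(tup(b, app(d, b), app(d, b)), tup(tup(b, app(d, b), app(d, b)), b, 1), node(T, node(0, tup(b, app(d, b), app(d, b)), app(d, b)), node(0, tup(b, app(d, b), app(d, b)), app(d, b)))),  0 =?= 0.
Bind T := d; substituting into the one remaining equation that mentions T gives: N =?= tup(tup(b, app(d, b), app(d, b)), tup(tup(b, app(d, b), app(d, b)), b, 1), node(d, node(0, tup(b, app(d, b), app(d, b)), app(d, b)), node(0, tup(b, app(d, b), app(d, b)), app(d, b)))).
Bind N := tup(tup(b, app(d, b), app(d, b)), tup(tup(b, app(d, b), app(d, b)), b, 1), node(d, node(0, tup(b, app(d, b), app(d, b)), app(d, b)), node(0, tup(b, app(d, b), app(d, b)), app(d, b)))); no other remaining equation mentions N.
Delete trivial equation 0 =?= 0.
MGU = { S -> 1, R -> tup(b, app(d, b), app(d, b)), Z -> 1, Y -> app(d, b), Q -> node(0, tup(b, app(d, b), app(d, b)), app(d, b)), T -> d, N -> tup(tup(b, app(d, b), app(d, b)), tup(tup(b, app(d, b), app(d, b)), b, 1), node(d, node(0, tup(b, app(d, b), app(d, b)), app(d, b)), node(0, tup(b, app(d, b), app(d, b)), app(d, b)))) }, so Q -> node(0, tup(b, app(d, b), app(d, b)), app(d, b)).

node(0, tup(b, app(d, b), app(d, b)), app(d, b))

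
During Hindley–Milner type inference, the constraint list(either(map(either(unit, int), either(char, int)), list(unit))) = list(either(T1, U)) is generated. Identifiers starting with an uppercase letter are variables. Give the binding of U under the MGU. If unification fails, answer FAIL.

list(unit)

Decompose list/1: either(map(either(unit, int), either(char, int)), list(unit)) = either(T1, U).
Decompose either/2: map(either(unit, int), either(char, int)) = T1,  list(unit) = U.
Bind T1 := map(either(unit, int), either(char, int)); no other remaining equation mentions T1.
Bind U := list(unit).
MGU = { T1 -> map(either(unit, int), either(char, int)), U -> list(unit) }, so U -> list(unit).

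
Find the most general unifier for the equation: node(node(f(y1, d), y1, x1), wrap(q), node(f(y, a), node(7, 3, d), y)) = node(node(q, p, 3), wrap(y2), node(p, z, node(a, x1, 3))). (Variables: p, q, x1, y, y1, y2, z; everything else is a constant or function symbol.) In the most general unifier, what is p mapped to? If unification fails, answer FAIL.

Decompose node/3: node(f(y1, d), y1, x1) = node(q, p, 3),  wrap(q) = wrap(y2),  node(f(y, a), node(7, 3, d), y) = node(p, z, node(a, x1, 3)).
Decompose node/3: f(y1, d) = q,  y1 = p,  x1 = 3.
Bind q := f(y1, d); substituting into the one remaining equation that mentions q gives: wrap(f(y1, d)) = wrap(y2).
Bind y1 := p; substituting into the one remaining equation that mentions y1 gives: wrap(f(p, d)) = wrap(y2). Substituting into the earlier binding gives q := f(p, d).
Bind x1 := 3; substituting into the one remaining equation that mentions x1 gives: node(f(y, a), node(7, 3, d), y) = node(p, z, node(a, 3, 3)).
Decompose wrap/1: f(p, d) = y2.
Bind y2 := f(p, d); no other remaining equation mentions y2.
Decompose node/3: f(y, a) = p,  node(7, 3, d) = z,  y = node(a, 3, 3).
Bind p := f(y, a); no other remaining equation mentions p. Substituting into the earlier bindings gives q := f(f(y, a), d), y1 := f(y, a), y2 := f(f(y, a), d).
Bind z := node(7, 3, d); no other remaining equation mentions z.
Bind y := node(a, 3, 3). Substituting into the earlier bindings gives q := f(f(node(a, 3, 3), a), d), y1 := f(node(a, 3, 3), a), y2 := f(f(node(a, 3, 3), a), d), p := f(node(a, 3, 3), a).
MGU = { q -> f(f(node(a, 3, 3), a), d), y1 -> f(node(a, 3, 3), a), x1 -> 3, y2 -> f(f(node(a, 3, 3), a), d), p -> f(node(a, 3, 3), a), z -> node(7, 3, d), y -> node(a, 3, 3) }, so p -> f(node(a, 3, 3), a).

f(node(a, 3, 3), a)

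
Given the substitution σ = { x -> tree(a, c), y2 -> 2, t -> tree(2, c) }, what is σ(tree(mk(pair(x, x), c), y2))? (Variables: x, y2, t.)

tree(mk(pair(tree(a, c), tree(a, c)), c), 2)

Replace each occurrence of x with tree(a, c).
Replace each occurrence of y2 with 2.
Result: tree(mk(pair(tree(a, c), tree(a, c)), c), 2).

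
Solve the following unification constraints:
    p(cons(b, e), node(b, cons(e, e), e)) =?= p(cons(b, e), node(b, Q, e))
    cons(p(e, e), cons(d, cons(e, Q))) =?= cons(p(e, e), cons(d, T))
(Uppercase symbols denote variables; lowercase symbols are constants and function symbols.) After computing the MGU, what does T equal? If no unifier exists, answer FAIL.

Decompose p/2: cons(b, e) =?= cons(b, e),  node(b, cons(e, e), e) =?= node(b, Q, e).
Delete trivial equation cons(b, e) =?= cons(b, e).
Decompose node/3: b =?= b,  cons(e, e) =?= Q,  e =?= e.
Delete trivial equation b =?= b.
Bind Q := cons(e, e); substituting into the one remaining equation that mentions Q gives: cons(p(e, e), cons(d, cons(e, cons(e, e)))) =?= cons(p(e, e), cons(d, T)).
Delete trivial equation e =?= e.
Decompose cons/2: p(e, e) =?= p(e, e),  cons(d, cons(e, cons(e, e))) =?= cons(d, T).
Delete trivial equation p(e, e) =?= p(e, e).
Decompose cons/2: d =?= d,  cons(e, cons(e, e)) =?= T.
Delete trivial equation d =?= d.
Bind T := cons(e, cons(e, e)).
MGU = { Q := cons(e, e), T := cons(e, cons(e, e)) }, so T := cons(e, cons(e, e)).

cons(e, cons(e, e))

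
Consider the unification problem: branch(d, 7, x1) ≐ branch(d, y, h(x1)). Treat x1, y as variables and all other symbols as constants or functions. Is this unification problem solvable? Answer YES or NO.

Decompose branch/3: d ≐ d,  7 ≐ y,  x1 ≐ h(x1).
Delete trivial equation d ≐ d.
Bind y := 7; no other remaining equation mentions y.
Occurs check fails: x1 occurs in h(x1); the equation x1 ≐ h(x1) has no finite solution.

NO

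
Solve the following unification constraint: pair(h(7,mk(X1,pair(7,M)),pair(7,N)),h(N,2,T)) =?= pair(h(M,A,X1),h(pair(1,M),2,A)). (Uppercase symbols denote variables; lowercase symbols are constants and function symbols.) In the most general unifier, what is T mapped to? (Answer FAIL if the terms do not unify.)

Decompose pair/2: h(7,mk(X1,pair(7,M)),pair(7,N)) =?= h(M,A,X1),  h(N,2,T) =?= h(pair(1,M),2,A).
Decompose h/3: 7 =?= M,  mk(X1,pair(7,M)) =?= A,  pair(7,N) =?= X1.
Bind M := 7; substituting into the 2 remaining equations that mention M gives: mk(X1,pair(7,7)) =?= A,  h(N,2,T) =?= h(pair(1,7),2,A).
Bind A := mk(X1,pair(7,7)); substituting into the one remaining equation that mentions A gives: h(N,2,T) =?= h(pair(1,7),2,mk(X1,pair(7,7))).
Bind X1 := pair(7,N); substituting into the remaining equation gives: h(N,2,T) =?= h(pair(1,7),2,mk(pair(7,N),pair(7,7))). Substituting into the earlier binding gives A := mk(pair(7,N),pair(7,7)).
Decompose h/3: N =?= pair(1,7),  2 =?= 2,  T =?= mk(pair(7,N),pair(7,7)).
Bind N := pair(1,7); substituting into the one remaining equation that mentions N gives: T =?= mk(pair(7,pair(1,7)),pair(7,7)). Substituting into the earlier bindings gives A := mk(pair(7,pair(1,7)),pair(7,7)), X1 := pair(7,pair(1,7)).
Delete trivial equation 2 =?= 2.
Bind T := mk(pair(7,pair(1,7)),pair(7,7)).
MGU = { M := 7, A := mk(pair(7,pair(1,7)),pair(7,7)), X1 := pair(7,pair(1,7)), N := pair(1,7), T := mk(pair(7,pair(1,7)),pair(7,7)) }, so T := mk(pair(7,pair(1,7)),pair(7,7)).

mk(pair(7,pair(1,7)),pair(7,7))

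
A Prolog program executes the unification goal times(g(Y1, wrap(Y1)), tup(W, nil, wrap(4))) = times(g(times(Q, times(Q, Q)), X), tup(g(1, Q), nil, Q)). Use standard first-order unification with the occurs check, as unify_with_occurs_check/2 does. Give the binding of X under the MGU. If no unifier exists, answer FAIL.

Decompose times/2: g(Y1, wrap(Y1)) = g(times(Q, times(Q, Q)), X),  tup(W, nil, wrap(4)) = tup(g(1, Q), nil, Q).
Decompose g/2: Y1 = times(Q, times(Q, Q)),  wrap(Y1) = X.
Bind Y1 := times(Q, times(Q, Q)); substituting into the one remaining equation that mentions Y1 gives: wrap(times(Q, times(Q, Q))) = X.
Bind X := wrap(times(Q, times(Q, Q))); no other remaining equation mentions X.
Decompose tup/3: W = g(1, Q),  nil = nil,  wrap(4) = Q.
Bind W := g(1, Q); no other remaining equation mentions W.
Delete trivial equation nil = nil.
Bind Q := wrap(4). Substituting into the earlier bindings gives Y1 := times(wrap(4), times(wrap(4), wrap(4))), X := wrap(times(wrap(4), times(wrap(4), wrap(4)))), W := g(1, wrap(4)).
MGU = { Y1 -> times(wrap(4), times(wrap(4), wrap(4))), X -> wrap(times(wrap(4), times(wrap(4), wrap(4)))), W -> g(1, wrap(4)), Q -> wrap(4) }, so X -> wrap(times(wrap(4), times(wrap(4), wrap(4)))).

wrap(times(wrap(4), times(wrap(4), wrap(4))))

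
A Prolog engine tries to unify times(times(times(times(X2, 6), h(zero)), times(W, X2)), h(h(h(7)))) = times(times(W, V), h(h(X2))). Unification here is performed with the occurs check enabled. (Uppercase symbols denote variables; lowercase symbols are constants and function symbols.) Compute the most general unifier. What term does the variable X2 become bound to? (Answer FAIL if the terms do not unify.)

h(7)

Decompose times/2: times(times(times(X2, 6), h(zero)), times(W, X2)) = times(W, V),  h(h(h(7))) = h(h(X2)).
Decompose times/2: times(times(X2, 6), h(zero)) = W,  times(W, X2) = V.
Bind W := times(times(X2, 6), h(zero)); substituting into the one remaining equation that mentions W gives: times(times(times(X2, 6), h(zero)), X2) = V.
Bind V := times(times(times(X2, 6), h(zero)), X2); no other remaining equation mentions V.
Decompose h/1: h(h(7)) = h(X2).
Decompose h/1: h(7) = X2.
Bind X2 := h(7). Substituting into the earlier bindings gives W := times(times(h(7), 6), h(zero)), V := times(times(times(h(7), 6), h(zero)), h(7)).
MGU = { W ↦ times(times(h(7), 6), h(zero)), V ↦ times(times(times(h(7), 6), h(zero)), h(7)), X2 ↦ h(7) }, so X2 ↦ h(7).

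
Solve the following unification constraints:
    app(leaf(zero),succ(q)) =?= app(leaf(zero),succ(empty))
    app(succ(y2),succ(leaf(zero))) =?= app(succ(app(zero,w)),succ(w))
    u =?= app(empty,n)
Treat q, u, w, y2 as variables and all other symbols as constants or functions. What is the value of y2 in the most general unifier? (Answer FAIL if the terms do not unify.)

app(zero,leaf(zero))

Decompose app/2: leaf(zero) =?= leaf(zero),  succ(q) =?= succ(empty).
Delete trivial equation leaf(zero) =?= leaf(zero).
Decompose succ/1: q =?= empty.
Bind q := empty; no other remaining equation mentions q.
Decompose app/2: succ(y2) =?= succ(app(zero,w)),  succ(leaf(zero)) =?= succ(w).
Decompose succ/1: y2 =?= app(zero,w).
Bind y2 := app(zero,w); no other remaining equation mentions y2.
Decompose succ/1: leaf(zero) =?= w.
Bind w := leaf(zero); no other remaining equation mentions w. Substituting into the earlier binding gives y2 := app(zero,leaf(zero)).
Bind u := app(empty,n).
MGU = { q := empty, y2 := app(zero,leaf(zero)), w := leaf(zero), u := app(empty,n) }, so y2 := app(zero,leaf(zero)).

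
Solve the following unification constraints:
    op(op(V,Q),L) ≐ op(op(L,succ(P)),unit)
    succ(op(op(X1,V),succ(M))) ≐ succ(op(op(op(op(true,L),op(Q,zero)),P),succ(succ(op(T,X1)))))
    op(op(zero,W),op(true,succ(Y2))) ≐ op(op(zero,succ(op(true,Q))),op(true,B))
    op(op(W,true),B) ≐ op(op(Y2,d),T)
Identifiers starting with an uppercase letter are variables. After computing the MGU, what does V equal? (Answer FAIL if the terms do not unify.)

FAIL

Decompose op/2: op(V,Q) ≐ op(L,succ(P)),  L ≐ unit.
Decompose op/2: V ≐ L,  Q ≐ succ(P).
Bind V := L; substituting into the one remaining equation that mentions V gives: succ(op(op(X1,L),succ(M))) ≐ succ(op(op(op(op(true,L),op(Q,zero)),P),succ(succ(op(T,X1))))).
Bind Q := succ(P); substituting into the 2 remaining equations that mention Q gives: succ(op(op(X1,L),succ(M))) ≐ succ(op(op(op(op(true,L),op(succ(P),zero)),P),succ(succ(op(T,X1))))),  op(op(zero,W),op(true,succ(Y2))) ≐ op(op(zero,succ(op(true,succ(P)))),op(true,B)).
Bind L := unit; substituting into the one remaining equation that mentions L gives: succ(op(op(X1,unit),succ(M))) ≐ succ(op(op(op(op(true,unit),op(succ(P),zero)),P),succ(succ(op(T,X1))))). Substituting into the earlier binding gives V := unit.
Decompose succ/1: op(op(X1,unit),succ(M)) ≐ op(op(op(op(true,unit),op(succ(P),zero)),P),succ(succ(op(T,X1)))).
Decompose op/2: op(X1,unit) ≐ op(op(op(true,unit),op(succ(P),zero)),P),  succ(M) ≐ succ(succ(op(T,X1))).
Decompose op/2: X1 ≐ op(op(true,unit),op(succ(P),zero)),  unit ≐ P.
Bind X1 := op(op(true,unit),op(succ(P),zero)); substituting into the one remaining equation that mentions X1 gives: succ(M) ≐ succ(succ(op(T,op(op(true,unit),op(succ(P),zero))))).
Bind P := unit; substituting into the 2 remaining equations that mention P gives: succ(M) ≐ succ(succ(op(T,op(op(true,unit),op(succ(unit),zero))))),  op(op(zero,W),op(true,succ(Y2))) ≐ op(op(zero,succ(op(true,succ(unit)))),op(true,B)). Substituting into the earlier bindings gives Q := succ(unit), X1 := op(op(true,unit),op(succ(unit),zero)).
Decompose succ/1: M ≐ succ(op(T,op(op(true,unit),op(succ(unit),zero)))).
Bind M := succ(op(T,op(op(true,unit),op(succ(unit),zero)))); no other remaining equation mentions M.
Decompose op/2: op(zero,W) ≐ op(zero,succ(op(true,succ(unit)))),  op(true,succ(Y2)) ≐ op(true,B).
Decompose op/2: zero ≐ zero,  W ≐ succ(op(true,succ(unit))).
Delete trivial equation zero ≐ zero.
Bind W := succ(op(true,succ(unit))); substituting into the one remaining equation that mentions W gives: op(op(succ(op(true,succ(unit))),true),B) ≐ op(op(Y2,d),T).
Decompose op/2: true ≐ true,  succ(Y2) ≐ B.
Delete trivial equation true ≐ true.
Bind B := succ(Y2); substituting into the remaining equation gives: op(op(succ(op(true,succ(unit))),true),succ(Y2)) ≐ op(op(Y2,d),T).
Decompose op/2: op(succ(op(true,succ(unit))),true) ≐ op(Y2,d),  succ(Y2) ≐ T.
Decompose op/2: succ(op(true,succ(unit))) ≐ Y2,  true ≐ d.
Bind Y2 := succ(op(true,succ(unit))); substituting into the one remaining equation that mentions Y2 gives: succ(succ(op(true,succ(unit)))) ≐ T. Substituting into the earlier binding gives B := succ(succ(op(true,succ(unit)))).
Clash: constants true and d differ; no unifier exists.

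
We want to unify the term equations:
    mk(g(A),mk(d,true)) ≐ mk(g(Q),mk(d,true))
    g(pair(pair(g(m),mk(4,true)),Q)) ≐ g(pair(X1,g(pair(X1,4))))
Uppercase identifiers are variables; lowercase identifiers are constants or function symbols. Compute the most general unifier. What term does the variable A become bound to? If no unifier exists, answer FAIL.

Decompose mk/2: g(A) ≐ g(Q),  mk(d,true) ≐ mk(d,true).
Decompose g/1: A ≐ Q.
Bind A := Q; no other remaining equation mentions A.
Delete trivial equation mk(d,true) ≐ mk(d,true).
Decompose g/1: pair(pair(g(m),mk(4,true)),Q) ≐ pair(X1,g(pair(X1,4))).
Decompose pair/2: pair(g(m),mk(4,true)) ≐ X1,  Q ≐ g(pair(X1,4)).
Bind X1 := pair(g(m),mk(4,true)); substituting into the remaining equation gives: Q ≐ g(pair(pair(g(m),mk(4,true)),4)).
Bind Q := g(pair(pair(g(m),mk(4,true)),4)). Substituting into the earlier binding gives A := g(pair(pair(g(m),mk(4,true)),4)).
MGU = { A ↦ g(pair(pair(g(m),mk(4,true)),4)), X1 ↦ pair(g(m),mk(4,true)), Q ↦ g(pair(pair(g(m),mk(4,true)),4)) }, so A ↦ g(pair(pair(g(m),mk(4,true)),4)).

g(pair(pair(g(m),mk(4,true)),4))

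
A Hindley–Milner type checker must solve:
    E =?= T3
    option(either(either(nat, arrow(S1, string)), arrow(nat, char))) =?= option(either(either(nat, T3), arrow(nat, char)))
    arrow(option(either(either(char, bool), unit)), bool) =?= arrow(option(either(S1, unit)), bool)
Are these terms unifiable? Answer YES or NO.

Bind E := T3; no other remaining equation mentions E.
Decompose option/1: either(either(nat, arrow(S1, string)), arrow(nat, char)) =?= either(either(nat, T3), arrow(nat, char)).
Decompose either/2: either(nat, arrow(S1, string)) =?= either(nat, T3),  arrow(nat, char) =?= arrow(nat, char).
Decompose either/2: nat =?= nat,  arrow(S1, string) =?= T3.
Delete trivial equation nat =?= nat.
Bind T3 := arrow(S1, string); no other remaining equation mentions T3. Substituting into the earlier binding gives E := arrow(S1, string).
Delete trivial equation arrow(nat, char) =?= arrow(nat, char).
Decompose arrow/2: option(either(either(char, bool), unit)) =?= option(either(S1, unit)),  bool =?= bool.
Decompose option/1: either(either(char, bool), unit) =?= either(S1, unit).
Decompose either/2: either(char, bool) =?= S1,  unit =?= unit.
Bind S1 := either(char, bool); no other remaining equation mentions S1. Substituting into the earlier bindings gives E := arrow(either(char, bool), string), T3 := arrow(either(char, bool), string).
Delete trivial equation unit =?= unit.
Delete trivial equation bool =?= bool.
No equations remain and no clash or occurs-check failure arose, so a unifier exists.

YES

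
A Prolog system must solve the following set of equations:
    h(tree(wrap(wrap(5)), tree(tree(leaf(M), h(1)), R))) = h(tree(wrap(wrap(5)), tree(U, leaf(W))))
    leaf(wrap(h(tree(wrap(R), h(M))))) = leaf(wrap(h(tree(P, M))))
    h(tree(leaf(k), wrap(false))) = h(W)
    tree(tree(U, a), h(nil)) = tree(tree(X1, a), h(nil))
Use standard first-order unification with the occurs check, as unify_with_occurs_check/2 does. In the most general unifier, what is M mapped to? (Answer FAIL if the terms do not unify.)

Decompose h/1: tree(wrap(wrap(5)), tree(tree(leaf(M), h(1)), R)) = tree(wrap(wrap(5)), tree(U, leaf(W))).
Decompose tree/2: wrap(wrap(5)) = wrap(wrap(5)),  tree(tree(leaf(M), h(1)), R) = tree(U, leaf(W)).
Delete trivial equation wrap(wrap(5)) = wrap(wrap(5)).
Decompose tree/2: tree(leaf(M), h(1)) = U,  R = leaf(W).
Bind U := tree(leaf(M), h(1)); substituting into the one remaining equation that mentions U gives: tree(tree(tree(leaf(M), h(1)), a), h(nil)) = tree(tree(X1, a), h(nil)).
Bind R := leaf(W); substituting into the one remaining equation that mentions R gives: leaf(wrap(h(tree(wrap(leaf(W)), h(M))))) = leaf(wrap(h(tree(P, M)))).
Decompose leaf/1: wrap(h(tree(wrap(leaf(W)), h(M)))) = wrap(h(tree(P, M))).
Decompose wrap/1: h(tree(wrap(leaf(W)), h(M))) = h(tree(P, M)).
Decompose h/1: tree(wrap(leaf(W)), h(M)) = tree(P, M).
Decompose tree/2: wrap(leaf(W)) = P,  h(M) = M.
Bind P := wrap(leaf(W)); no other remaining equation mentions P.
Occurs check fails: M occurs in h(M); the equation M = h(M) has no finite solution.

FAIL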